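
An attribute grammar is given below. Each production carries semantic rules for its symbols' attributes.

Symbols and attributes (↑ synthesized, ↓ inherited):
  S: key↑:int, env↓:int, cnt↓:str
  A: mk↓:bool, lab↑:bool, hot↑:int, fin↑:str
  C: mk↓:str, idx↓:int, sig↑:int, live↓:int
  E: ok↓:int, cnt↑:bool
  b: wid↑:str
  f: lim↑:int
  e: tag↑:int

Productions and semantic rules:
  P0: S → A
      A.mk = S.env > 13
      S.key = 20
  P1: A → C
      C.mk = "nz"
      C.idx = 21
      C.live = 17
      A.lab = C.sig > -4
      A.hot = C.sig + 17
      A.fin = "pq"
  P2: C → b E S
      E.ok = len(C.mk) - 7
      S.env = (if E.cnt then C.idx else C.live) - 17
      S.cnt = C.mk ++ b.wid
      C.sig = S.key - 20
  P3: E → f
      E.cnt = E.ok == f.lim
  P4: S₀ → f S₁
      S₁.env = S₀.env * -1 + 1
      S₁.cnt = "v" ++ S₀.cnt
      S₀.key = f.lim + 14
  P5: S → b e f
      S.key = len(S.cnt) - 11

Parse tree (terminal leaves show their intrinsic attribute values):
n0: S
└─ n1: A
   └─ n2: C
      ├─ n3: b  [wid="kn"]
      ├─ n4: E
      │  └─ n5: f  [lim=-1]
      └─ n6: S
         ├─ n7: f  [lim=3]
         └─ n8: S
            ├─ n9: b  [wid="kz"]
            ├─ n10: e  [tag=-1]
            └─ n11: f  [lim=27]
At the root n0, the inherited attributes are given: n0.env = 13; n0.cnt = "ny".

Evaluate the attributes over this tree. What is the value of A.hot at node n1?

14

1. n0.env = 13  [given at root]
2. n0.cnt = "ny"  [given at root]
3. n1.mk = false  [S.env > 13]
4. n2.mk = "nz"  ["nz"]
5. n2.idx = 21  [21]
6. n2.live = 17  [17]
7. n3.wid = "kn"  [terminal]
8. n4.ok = -5  [len(C.mk) - 7]
9. n5.lim = -1  [terminal]
10. n4.cnt = false  [E.ok == f.lim]
11. n6.env = 0  [(if E.cnt then C.idx else C.live) - 17]
12. n6.cnt = "nzkn"  [C.mk ++ b.wid]
13. n7.lim = 3  [terminal]
14. n8.env = 1  [S₀.env * -1 + 1]
15. n8.cnt = "vnzkn"  ["v" ++ S₀.cnt]
16. n9.wid = "kz"  [terminal]
17. n10.tag = -1  [terminal]
18. n11.lim = 27  [terminal]
19. n8.key = -6  [len(S.cnt) - 11]
20. n6.key = 17  [f.lim + 14]
21. n2.sig = -3  [S.key - 20]
22. n1.lab = true  [C.sig > -4]
23. n1.hot = 14  [C.sig + 17]
24. n1.fin = "pq"  ["pq"]
25. n0.key = 20  [20]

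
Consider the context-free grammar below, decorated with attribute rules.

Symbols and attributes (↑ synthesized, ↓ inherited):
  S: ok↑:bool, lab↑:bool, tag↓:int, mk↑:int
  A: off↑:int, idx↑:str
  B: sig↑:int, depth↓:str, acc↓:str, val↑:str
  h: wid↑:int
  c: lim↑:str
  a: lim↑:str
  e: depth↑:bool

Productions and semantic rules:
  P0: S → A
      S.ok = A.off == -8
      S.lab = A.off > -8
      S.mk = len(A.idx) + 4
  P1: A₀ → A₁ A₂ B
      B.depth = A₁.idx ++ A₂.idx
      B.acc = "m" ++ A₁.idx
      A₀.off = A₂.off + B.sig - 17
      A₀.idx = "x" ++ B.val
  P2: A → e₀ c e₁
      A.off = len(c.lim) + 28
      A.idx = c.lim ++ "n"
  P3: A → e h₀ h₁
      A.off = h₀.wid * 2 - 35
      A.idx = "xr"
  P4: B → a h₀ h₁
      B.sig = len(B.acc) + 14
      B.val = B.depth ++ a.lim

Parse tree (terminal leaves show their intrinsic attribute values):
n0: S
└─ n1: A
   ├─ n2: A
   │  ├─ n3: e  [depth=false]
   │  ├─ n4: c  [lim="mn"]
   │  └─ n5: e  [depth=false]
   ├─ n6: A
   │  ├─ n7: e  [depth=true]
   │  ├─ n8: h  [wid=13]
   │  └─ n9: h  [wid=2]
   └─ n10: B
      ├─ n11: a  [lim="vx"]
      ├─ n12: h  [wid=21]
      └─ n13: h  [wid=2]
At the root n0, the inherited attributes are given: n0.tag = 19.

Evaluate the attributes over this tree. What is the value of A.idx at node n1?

"xmnnxrvx"

1. n0.tag = 19  [given at root]
2. n3.depth = false  [terminal]
3. n4.lim = "mn"  [terminal]
4. n5.depth = false  [terminal]
5. n2.off = 30  [len(c.lim) + 28]
6. n2.idx = "mnn"  [c.lim ++ "n"]
7. n7.depth = true  [terminal]
8. n8.wid = 13  [terminal]
9. n9.wid = 2  [terminal]
10. n6.off = -9  [h₀.wid * 2 - 35]
11. n6.idx = "xr"  ["xr"]
12. n10.depth = "mnnxr"  [A₁.idx ++ A₂.idx]
13. n10.acc = "mmnn"  ["m" ++ A₁.idx]
14. n11.lim = "vx"  [terminal]
15. n12.wid = 21  [terminal]
16. n13.wid = 2  [terminal]
17. n10.sig = 18  [len(B.acc) + 14]
18. n10.val = "mnnxrvx"  [B.depth ++ a.lim]
19. n1.off = -8  [A₂.off + B.sig - 17]
20. n1.idx = "xmnnxrvx"  ["x" ++ B.val]
21. n0.ok = true  [A.off == -8]
22. n0.lab = false  [A.off > -8]
23. n0.mk = 12  [len(A.idx) + 4]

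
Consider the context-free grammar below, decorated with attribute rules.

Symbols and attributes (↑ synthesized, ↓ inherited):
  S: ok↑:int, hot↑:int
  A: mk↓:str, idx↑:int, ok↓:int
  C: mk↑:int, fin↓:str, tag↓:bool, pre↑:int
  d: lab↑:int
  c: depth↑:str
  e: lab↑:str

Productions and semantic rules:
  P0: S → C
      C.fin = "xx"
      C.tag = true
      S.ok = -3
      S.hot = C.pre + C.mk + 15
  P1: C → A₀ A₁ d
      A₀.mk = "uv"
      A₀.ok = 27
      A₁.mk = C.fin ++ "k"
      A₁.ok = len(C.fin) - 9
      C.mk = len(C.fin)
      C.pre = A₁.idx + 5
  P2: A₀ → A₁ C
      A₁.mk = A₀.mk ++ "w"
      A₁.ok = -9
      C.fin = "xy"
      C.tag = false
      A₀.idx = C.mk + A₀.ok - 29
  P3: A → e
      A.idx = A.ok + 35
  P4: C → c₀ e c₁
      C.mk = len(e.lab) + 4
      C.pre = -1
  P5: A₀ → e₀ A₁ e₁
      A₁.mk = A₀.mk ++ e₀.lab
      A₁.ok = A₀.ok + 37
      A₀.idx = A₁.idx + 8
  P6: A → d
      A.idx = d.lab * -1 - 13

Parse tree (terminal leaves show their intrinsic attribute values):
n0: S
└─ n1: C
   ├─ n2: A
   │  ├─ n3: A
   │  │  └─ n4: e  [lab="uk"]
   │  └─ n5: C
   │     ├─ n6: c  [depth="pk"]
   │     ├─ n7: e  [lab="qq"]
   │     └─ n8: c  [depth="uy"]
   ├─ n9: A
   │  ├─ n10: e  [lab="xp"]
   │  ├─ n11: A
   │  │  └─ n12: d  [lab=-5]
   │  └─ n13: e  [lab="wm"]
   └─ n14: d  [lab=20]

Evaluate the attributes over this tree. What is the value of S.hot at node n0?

1. n1.fin = "xx"  ["xx"]
2. n1.tag = true  [true]
3. n2.mk = "uv"  ["uv"]
4. n2.ok = 27  [27]
5. n3.mk = "uvw"  [A₀.mk ++ "w"]
6. n3.ok = -9  [-9]
7. n4.lab = "uk"  [terminal]
8. n3.idx = 26  [A.ok + 35]
9. n5.fin = "xy"  ["xy"]
10. n5.tag = false  [false]
11. n6.depth = "pk"  [terminal]
12. n7.lab = "qq"  [terminal]
13. n8.depth = "uy"  [terminal]
14. n5.mk = 6  [len(e.lab) + 4]
15. n5.pre = -1  [-1]
16. n2.idx = 4  [C.mk + A₀.ok - 29]
17. n9.mk = "xxk"  [C.fin ++ "k"]
18. n9.ok = -7  [len(C.fin) - 9]
19. n10.lab = "xp"  [terminal]
20. n11.mk = "xxkxp"  [A₀.mk ++ e₀.lab]
21. n11.ok = 30  [A₀.ok + 37]
22. n12.lab = -5  [terminal]
23. n11.idx = -8  [d.lab * -1 - 13]
24. n13.lab = "wm"  [terminal]
25. n9.idx = 0  [A₁.idx + 8]
26. n14.lab = 20  [terminal]
27. n1.mk = 2  [len(C.fin)]
28. n1.pre = 5  [A₁.idx + 5]
29. n0.ok = -3  [-3]
30. n0.hot = 22  [C.pre + C.mk + 15]

22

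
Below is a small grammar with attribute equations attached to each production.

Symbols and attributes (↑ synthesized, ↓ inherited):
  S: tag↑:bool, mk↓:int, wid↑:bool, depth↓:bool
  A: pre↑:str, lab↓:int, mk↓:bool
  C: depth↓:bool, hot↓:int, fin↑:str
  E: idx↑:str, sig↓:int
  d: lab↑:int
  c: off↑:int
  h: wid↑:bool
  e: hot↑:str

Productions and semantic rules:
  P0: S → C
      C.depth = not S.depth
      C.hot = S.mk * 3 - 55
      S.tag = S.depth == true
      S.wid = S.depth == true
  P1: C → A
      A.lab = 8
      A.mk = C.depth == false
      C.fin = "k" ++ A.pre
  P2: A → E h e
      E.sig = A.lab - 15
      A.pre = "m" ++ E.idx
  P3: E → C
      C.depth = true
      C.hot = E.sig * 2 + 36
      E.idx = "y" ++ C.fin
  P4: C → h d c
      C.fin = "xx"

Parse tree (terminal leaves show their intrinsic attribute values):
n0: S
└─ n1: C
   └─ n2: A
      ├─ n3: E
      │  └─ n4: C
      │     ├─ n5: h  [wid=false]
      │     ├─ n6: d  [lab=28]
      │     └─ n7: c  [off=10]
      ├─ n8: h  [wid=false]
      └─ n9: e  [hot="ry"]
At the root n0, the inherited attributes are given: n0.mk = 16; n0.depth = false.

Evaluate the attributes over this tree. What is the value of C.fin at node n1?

"kmyxx"

1. n0.mk = 16  [given at root]
2. n0.depth = false  [given at root]
3. n1.depth = true  [not S.depth]
4. n1.hot = -7  [S.mk * 3 - 55]
5. n2.lab = 8  [8]
6. n2.mk = false  [C.depth == false]
7. n3.sig = -7  [A.lab - 15]
8. n4.depth = true  [true]
9. n4.hot = 22  [E.sig * 2 + 36]
10. n5.wid = false  [terminal]
11. n6.lab = 28  [terminal]
12. n7.off = 10  [terminal]
13. n4.fin = "xx"  ["xx"]
14. n3.idx = "yxx"  ["y" ++ C.fin]
15. n8.wid = false  [terminal]
16. n9.hot = "ry"  [terminal]
17. n2.pre = "myxx"  ["m" ++ E.idx]
18. n1.fin = "kmyxx"  ["k" ++ A.pre]
19. n0.tag = false  [S.depth == true]
20. n0.wid = false  [S.depth == true]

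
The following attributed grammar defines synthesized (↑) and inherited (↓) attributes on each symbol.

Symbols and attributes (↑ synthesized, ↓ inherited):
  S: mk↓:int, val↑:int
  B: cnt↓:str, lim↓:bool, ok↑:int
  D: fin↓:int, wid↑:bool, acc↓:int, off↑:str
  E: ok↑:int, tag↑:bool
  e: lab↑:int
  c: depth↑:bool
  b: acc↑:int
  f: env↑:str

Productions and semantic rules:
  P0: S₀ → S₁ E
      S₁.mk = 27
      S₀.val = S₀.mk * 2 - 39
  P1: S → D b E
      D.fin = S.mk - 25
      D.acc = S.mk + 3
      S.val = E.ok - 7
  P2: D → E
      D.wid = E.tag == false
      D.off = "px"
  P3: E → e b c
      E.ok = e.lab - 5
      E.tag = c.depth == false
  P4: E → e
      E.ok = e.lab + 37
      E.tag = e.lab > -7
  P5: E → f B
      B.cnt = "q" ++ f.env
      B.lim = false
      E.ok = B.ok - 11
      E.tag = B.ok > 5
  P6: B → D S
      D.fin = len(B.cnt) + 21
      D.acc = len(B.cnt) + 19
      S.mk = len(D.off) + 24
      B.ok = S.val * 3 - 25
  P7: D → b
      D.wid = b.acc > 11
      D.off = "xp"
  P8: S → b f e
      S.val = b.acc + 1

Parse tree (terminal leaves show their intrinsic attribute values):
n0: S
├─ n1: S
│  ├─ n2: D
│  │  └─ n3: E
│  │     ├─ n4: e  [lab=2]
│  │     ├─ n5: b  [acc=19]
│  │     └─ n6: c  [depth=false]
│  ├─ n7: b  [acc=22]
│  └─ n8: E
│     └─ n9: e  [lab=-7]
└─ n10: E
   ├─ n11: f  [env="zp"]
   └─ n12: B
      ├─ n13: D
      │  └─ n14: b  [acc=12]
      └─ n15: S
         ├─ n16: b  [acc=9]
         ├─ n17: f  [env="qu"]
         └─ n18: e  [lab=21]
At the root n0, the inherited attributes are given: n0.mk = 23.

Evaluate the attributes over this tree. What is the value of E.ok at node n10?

-6

1. n0.mk = 23  [given at root]
2. n1.mk = 27  [27]
3. n2.fin = 2  [S.mk - 25]
4. n2.acc = 30  [S.mk + 3]
5. n4.lab = 2  [terminal]
6. n5.acc = 19  [terminal]
7. n6.depth = false  [terminal]
8. n3.ok = -3  [e.lab - 5]
9. n3.tag = true  [c.depth == false]
10. n2.wid = false  [E.tag == false]
11. n2.off = "px"  ["px"]
12. n7.acc = 22  [terminal]
13. n9.lab = -7  [terminal]
14. n8.ok = 30  [e.lab + 37]
15. n8.tag = false  [e.lab > -7]
16. n1.val = 23  [E.ok - 7]
17. n11.env = "zp"  [terminal]
18. n12.cnt = "qzp"  ["q" ++ f.env]
19. n12.lim = false  [false]
20. n13.fin = 24  [len(B.cnt) + 21]
21. n13.acc = 22  [len(B.cnt) + 19]
22. n14.acc = 12  [terminal]
23. n13.wid = true  [b.acc > 11]
24. n13.off = "xp"  ["xp"]
25. n15.mk = 26  [len(D.off) + 24]
26. n16.acc = 9  [terminal]
27. n17.env = "qu"  [terminal]
28. n18.lab = 21  [terminal]
29. n15.val = 10  [b.acc + 1]
30. n12.ok = 5  [S.val * 3 - 25]
31. n10.ok = -6  [B.ok - 11]
32. n10.tag = false  [B.ok > 5]
33. n0.val = 7  [S₀.mk * 2 - 39]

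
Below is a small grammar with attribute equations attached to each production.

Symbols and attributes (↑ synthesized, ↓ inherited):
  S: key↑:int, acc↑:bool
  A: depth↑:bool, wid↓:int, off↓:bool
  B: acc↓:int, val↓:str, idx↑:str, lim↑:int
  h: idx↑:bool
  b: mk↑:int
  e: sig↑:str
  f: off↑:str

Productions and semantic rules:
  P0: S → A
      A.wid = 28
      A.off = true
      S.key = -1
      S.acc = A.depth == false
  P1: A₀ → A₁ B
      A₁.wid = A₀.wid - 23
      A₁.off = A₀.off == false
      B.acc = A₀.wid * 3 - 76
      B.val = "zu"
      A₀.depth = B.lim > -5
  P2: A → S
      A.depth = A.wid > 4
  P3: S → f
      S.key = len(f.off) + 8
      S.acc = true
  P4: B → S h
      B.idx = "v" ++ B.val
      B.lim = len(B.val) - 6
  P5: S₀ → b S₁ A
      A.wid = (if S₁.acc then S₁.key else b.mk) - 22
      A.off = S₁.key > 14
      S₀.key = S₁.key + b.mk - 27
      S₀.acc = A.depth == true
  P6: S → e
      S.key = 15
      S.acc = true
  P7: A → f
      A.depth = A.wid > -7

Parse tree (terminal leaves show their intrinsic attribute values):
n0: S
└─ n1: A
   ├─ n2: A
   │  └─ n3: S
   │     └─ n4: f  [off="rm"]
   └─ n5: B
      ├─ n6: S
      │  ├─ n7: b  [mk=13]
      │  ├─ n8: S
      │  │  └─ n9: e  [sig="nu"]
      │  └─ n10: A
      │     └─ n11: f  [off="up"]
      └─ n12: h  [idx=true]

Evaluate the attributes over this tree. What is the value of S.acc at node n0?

1. n1.wid = 28  [28]
2. n1.off = true  [true]
3. n2.wid = 5  [A₀.wid - 23]
4. n2.off = false  [A₀.off == false]
5. n4.off = "rm"  [terminal]
6. n3.key = 10  [len(f.off) + 8]
7. n3.acc = true  [true]
8. n2.depth = true  [A.wid > 4]
9. n5.acc = 8  [A₀.wid * 3 - 76]
10. n5.val = "zu"  ["zu"]
11. n7.mk = 13  [terminal]
12. n9.sig = "nu"  [terminal]
13. n8.key = 15  [15]
14. n8.acc = true  [true]
15. n10.wid = -7  [(if S₁.acc then S₁.key else b.mk) - 22]
16. n10.off = true  [S₁.key > 14]
17. n11.off = "up"  [terminal]
18. n10.depth = false  [A.wid > -7]
19. n6.key = 1  [S₁.key + b.mk - 27]
20. n6.acc = false  [A.depth == true]
21. n12.idx = true  [terminal]
22. n5.idx = "vzu"  ["v" ++ B.val]
23. n5.lim = -4  [len(B.val) - 6]
24. n1.depth = true  [B.lim > -5]
25. n0.key = -1  [-1]
26. n0.acc = false  [A.depth == false]

false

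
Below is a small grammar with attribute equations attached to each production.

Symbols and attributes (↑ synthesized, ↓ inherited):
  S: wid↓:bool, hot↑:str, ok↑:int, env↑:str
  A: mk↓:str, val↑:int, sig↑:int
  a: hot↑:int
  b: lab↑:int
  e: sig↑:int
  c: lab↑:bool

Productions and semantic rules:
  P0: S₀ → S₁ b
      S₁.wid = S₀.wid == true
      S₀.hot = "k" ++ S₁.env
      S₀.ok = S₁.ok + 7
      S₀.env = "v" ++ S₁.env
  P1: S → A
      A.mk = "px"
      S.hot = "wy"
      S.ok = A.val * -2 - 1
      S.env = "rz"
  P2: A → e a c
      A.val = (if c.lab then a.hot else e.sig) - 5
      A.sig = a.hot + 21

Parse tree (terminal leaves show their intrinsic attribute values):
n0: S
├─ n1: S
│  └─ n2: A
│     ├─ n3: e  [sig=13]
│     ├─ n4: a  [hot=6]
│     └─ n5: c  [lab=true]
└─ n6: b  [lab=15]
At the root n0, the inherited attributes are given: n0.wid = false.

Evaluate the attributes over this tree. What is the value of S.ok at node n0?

1. n0.wid = false  [given at root]
2. n1.wid = false  [S₀.wid == true]
3. n2.mk = "px"  ["px"]
4. n3.sig = 13  [terminal]
5. n4.hot = 6  [terminal]
6. n5.lab = true  [terminal]
7. n2.val = 1  [(if c.lab then a.hot else e.sig) - 5]
8. n2.sig = 27  [a.hot + 21]
9. n1.hot = "wy"  ["wy"]
10. n1.ok = -3  [A.val * -2 - 1]
11. n1.env = "rz"  ["rz"]
12. n6.lab = 15  [terminal]
13. n0.hot = "krz"  ["k" ++ S₁.env]
14. n0.ok = 4  [S₁.ok + 7]
15. n0.env = "vrz"  ["v" ++ S₁.env]

4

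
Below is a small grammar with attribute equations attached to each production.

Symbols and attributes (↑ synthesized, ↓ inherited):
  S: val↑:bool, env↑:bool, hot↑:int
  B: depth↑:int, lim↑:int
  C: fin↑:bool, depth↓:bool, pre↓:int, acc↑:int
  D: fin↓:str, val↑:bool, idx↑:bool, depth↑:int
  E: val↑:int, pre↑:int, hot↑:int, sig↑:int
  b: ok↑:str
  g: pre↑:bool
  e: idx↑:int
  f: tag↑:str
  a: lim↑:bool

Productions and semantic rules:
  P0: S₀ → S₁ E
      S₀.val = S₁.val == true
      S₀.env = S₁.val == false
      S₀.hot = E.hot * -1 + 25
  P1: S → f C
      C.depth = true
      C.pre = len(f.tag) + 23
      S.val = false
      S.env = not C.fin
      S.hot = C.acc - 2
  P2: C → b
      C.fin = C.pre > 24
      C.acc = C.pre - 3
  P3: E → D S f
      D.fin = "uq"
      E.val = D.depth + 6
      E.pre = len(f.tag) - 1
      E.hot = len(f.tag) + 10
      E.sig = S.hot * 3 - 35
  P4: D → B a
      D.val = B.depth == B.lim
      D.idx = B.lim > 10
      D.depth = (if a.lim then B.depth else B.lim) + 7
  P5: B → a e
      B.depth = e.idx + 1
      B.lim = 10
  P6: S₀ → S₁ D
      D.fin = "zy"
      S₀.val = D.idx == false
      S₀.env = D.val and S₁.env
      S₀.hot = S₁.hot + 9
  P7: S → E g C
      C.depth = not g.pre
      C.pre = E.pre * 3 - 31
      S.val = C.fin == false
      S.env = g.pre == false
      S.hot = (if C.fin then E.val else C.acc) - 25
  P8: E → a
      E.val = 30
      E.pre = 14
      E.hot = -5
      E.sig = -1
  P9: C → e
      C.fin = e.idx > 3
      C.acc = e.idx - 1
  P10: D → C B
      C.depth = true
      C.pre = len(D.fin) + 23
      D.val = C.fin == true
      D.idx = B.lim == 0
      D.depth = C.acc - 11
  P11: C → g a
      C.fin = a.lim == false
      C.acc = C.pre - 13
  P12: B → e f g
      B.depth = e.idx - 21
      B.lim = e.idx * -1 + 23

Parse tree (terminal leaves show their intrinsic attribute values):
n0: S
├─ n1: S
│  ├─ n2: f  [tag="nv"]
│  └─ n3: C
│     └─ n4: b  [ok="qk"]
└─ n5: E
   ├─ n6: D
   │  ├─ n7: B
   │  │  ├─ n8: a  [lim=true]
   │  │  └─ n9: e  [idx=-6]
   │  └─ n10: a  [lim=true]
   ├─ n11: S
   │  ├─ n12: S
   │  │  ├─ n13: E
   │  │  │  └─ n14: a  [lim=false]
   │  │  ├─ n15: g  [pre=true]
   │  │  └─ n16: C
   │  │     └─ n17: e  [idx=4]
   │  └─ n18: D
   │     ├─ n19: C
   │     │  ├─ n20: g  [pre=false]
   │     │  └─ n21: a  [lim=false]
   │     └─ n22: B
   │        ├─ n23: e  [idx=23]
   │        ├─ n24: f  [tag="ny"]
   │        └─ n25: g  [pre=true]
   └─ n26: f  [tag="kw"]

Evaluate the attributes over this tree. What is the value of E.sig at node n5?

7

1. n2.tag = "nv"  [terminal]
2. n3.depth = true  [true]
3. n3.pre = 25  [len(f.tag) + 23]
4. n4.ok = "qk"  [terminal]
5. n3.fin = true  [C.pre > 24]
6. n3.acc = 22  [C.pre - 3]
7. n1.val = false  [false]
8. n1.env = false  [not C.fin]
9. n1.hot = 20  [C.acc - 2]
10. n6.fin = "uq"  ["uq"]
11. n8.lim = true  [terminal]
12. n9.idx = -6  [terminal]
13. n7.depth = -5  [e.idx + 1]
14. n7.lim = 10  [10]
15. n10.lim = true  [terminal]
16. n6.val = false  [B.depth == B.lim]
17. n6.idx = false  [B.lim > 10]
18. n6.depth = 2  [(if a.lim then B.depth else B.lim) + 7]
19. n14.lim = false  [terminal]
20. n13.val = 30  [30]
21. n13.pre = 14  [14]
22. n13.hot = -5  [-5]
23. n13.sig = -1  [-1]
24. n15.pre = true  [terminal]
25. n16.depth = false  [not g.pre]
26. n16.pre = 11  [E.pre * 3 - 31]
27. n17.idx = 4  [terminal]
28. n16.fin = true  [e.idx > 3]
29. n16.acc = 3  [e.idx - 1]
30. n12.val = false  [C.fin == false]
31. n12.env = false  [g.pre == false]
32. n12.hot = 5  [(if C.fin then E.val else C.acc) - 25]
33. n18.fin = "zy"  ["zy"]
34. n19.depth = true  [true]
35. n19.pre = 25  [len(D.fin) + 23]
36. n20.pre = false  [terminal]
37. n21.lim = false  [terminal]
38. n19.fin = true  [a.lim == false]
39. n19.acc = 12  [C.pre - 13]
40. n23.idx = 23  [terminal]
41. n24.tag = "ny"  [terminal]
42. n25.pre = true  [terminal]
43. n22.depth = 2  [e.idx - 21]
44. n22.lim = 0  [e.idx * -1 + 23]
45. n18.val = true  [C.fin == true]
46. n18.idx = true  [B.lim == 0]
47. n18.depth = 1  [C.acc - 11]
48. n11.val = false  [D.idx == false]
49. n11.env = false  [D.val and S₁.env]
50. n11.hot = 14  [S₁.hot + 9]
51. n26.tag = "kw"  [terminal]
52. n5.val = 8  [D.depth + 6]
53. n5.pre = 1  [len(f.tag) - 1]
54. n5.hot = 12  [len(f.tag) + 10]
55. n5.sig = 7  [S.hot * 3 - 35]
56. n0.val = false  [S₁.val == true]
57. n0.env = true  [S₁.val == false]
58. n0.hot = 13  [E.hot * -1 + 25]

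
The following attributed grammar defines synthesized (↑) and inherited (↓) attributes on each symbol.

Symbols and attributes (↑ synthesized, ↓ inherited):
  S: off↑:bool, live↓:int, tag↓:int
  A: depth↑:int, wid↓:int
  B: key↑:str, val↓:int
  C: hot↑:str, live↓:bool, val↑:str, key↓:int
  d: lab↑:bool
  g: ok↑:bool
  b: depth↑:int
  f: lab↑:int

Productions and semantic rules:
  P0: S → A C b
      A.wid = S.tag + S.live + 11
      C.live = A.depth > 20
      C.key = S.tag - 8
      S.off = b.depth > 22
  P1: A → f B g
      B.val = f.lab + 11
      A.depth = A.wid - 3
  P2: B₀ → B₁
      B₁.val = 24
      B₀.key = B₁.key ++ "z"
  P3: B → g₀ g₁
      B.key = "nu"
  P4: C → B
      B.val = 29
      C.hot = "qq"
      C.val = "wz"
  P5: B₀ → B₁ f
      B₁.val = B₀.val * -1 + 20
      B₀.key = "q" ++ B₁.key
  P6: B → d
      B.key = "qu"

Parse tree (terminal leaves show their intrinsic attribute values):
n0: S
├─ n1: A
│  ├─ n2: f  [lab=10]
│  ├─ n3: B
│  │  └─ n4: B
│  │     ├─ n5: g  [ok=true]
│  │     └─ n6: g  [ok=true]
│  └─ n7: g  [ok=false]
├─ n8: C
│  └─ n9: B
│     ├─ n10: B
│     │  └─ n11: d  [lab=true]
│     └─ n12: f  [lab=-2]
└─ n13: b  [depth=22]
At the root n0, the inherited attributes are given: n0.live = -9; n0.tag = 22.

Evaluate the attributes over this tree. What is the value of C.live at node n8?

true

1. n0.live = -9  [given at root]
2. n0.tag = 22  [given at root]
3. n1.wid = 24  [S.tag + S.live + 11]
4. n2.lab = 10  [terminal]
5. n3.val = 21  [f.lab + 11]
6. n4.val = 24  [24]
7. n5.ok = true  [terminal]
8. n6.ok = true  [terminal]
9. n4.key = "nu"  ["nu"]
10. n3.key = "nuz"  [B₁.key ++ "z"]
11. n7.ok = false  [terminal]
12. n1.depth = 21  [A.wid - 3]
13. n8.live = true  [A.depth > 20]
14. n8.key = 14  [S.tag - 8]
15. n9.val = 29  [29]
16. n10.val = -9  [B₀.val * -1 + 20]
17. n11.lab = true  [terminal]
18. n10.key = "qu"  ["qu"]
19. n12.lab = -2  [terminal]
20. n9.key = "qqu"  ["q" ++ B₁.key]
21. n8.hot = "qq"  ["qq"]
22. n8.val = "wz"  ["wz"]
23. n13.depth = 22  [terminal]
24. n0.off = false  [b.depth > 22]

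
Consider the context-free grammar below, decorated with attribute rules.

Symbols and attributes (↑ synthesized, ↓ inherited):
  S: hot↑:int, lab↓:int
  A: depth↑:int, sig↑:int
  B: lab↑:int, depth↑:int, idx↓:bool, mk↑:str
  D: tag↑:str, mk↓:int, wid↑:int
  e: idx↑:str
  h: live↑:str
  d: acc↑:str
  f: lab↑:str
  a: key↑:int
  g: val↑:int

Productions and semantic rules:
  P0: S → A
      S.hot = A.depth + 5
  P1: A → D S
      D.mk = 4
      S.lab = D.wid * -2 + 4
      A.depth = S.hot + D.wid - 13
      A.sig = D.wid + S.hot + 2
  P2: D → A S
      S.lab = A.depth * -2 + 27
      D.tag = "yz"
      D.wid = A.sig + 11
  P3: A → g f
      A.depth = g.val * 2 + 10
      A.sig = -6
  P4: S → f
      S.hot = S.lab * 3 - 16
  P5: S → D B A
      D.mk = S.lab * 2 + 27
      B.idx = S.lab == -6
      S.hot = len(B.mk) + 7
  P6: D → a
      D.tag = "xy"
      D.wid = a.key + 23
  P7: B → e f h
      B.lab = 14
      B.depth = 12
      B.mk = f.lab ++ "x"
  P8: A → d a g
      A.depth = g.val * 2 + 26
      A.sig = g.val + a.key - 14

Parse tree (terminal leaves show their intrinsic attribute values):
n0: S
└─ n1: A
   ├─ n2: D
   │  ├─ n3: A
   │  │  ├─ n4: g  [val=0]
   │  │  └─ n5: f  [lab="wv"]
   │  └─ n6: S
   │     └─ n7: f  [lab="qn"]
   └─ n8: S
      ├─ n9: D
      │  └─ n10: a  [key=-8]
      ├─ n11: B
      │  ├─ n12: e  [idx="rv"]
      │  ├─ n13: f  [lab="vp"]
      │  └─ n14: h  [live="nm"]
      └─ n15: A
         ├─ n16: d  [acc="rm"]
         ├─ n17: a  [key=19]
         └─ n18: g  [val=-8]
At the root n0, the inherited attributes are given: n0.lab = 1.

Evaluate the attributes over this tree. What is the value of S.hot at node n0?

1. n0.lab = 1  [given at root]
2. n2.mk = 4  [4]
3. n4.val = 0  [terminal]
4. n5.lab = "wv"  [terminal]
5. n3.depth = 10  [g.val * 2 + 10]
6. n3.sig = -6  [-6]
7. n6.lab = 7  [A.depth * -2 + 27]
8. n7.lab = "qn"  [terminal]
9. n6.hot = 5  [S.lab * 3 - 16]
10. n2.tag = "yz"  ["yz"]
11. n2.wid = 5  [A.sig + 11]
12. n8.lab = -6  [D.wid * -2 + 4]
13. n9.mk = 15  [S.lab * 2 + 27]
14. n10.key = -8  [terminal]
15. n9.tag = "xy"  ["xy"]
16. n9.wid = 15  [a.key + 23]
17. n11.idx = true  [S.lab == -6]
18. n12.idx = "rv"  [terminal]
19. n13.lab = "vp"  [terminal]
20. n14.live = "nm"  [terminal]
21. n11.lab = 14  [14]
22. n11.depth = 12  [12]
23. n11.mk = "vpx"  [f.lab ++ "x"]
24. n16.acc = "rm"  [terminal]
25. n17.key = 19  [terminal]
26. n18.val = -8  [terminal]
27. n15.depth = 10  [g.val * 2 + 26]
28. n15.sig = -3  [g.val + a.key - 14]
29. n8.hot = 10  [len(B.mk) + 7]
30. n1.depth = 2  [S.hot + D.wid - 13]
31. n1.sig = 17  [D.wid + S.hot + 2]
32. n0.hot = 7  [A.depth + 5]

7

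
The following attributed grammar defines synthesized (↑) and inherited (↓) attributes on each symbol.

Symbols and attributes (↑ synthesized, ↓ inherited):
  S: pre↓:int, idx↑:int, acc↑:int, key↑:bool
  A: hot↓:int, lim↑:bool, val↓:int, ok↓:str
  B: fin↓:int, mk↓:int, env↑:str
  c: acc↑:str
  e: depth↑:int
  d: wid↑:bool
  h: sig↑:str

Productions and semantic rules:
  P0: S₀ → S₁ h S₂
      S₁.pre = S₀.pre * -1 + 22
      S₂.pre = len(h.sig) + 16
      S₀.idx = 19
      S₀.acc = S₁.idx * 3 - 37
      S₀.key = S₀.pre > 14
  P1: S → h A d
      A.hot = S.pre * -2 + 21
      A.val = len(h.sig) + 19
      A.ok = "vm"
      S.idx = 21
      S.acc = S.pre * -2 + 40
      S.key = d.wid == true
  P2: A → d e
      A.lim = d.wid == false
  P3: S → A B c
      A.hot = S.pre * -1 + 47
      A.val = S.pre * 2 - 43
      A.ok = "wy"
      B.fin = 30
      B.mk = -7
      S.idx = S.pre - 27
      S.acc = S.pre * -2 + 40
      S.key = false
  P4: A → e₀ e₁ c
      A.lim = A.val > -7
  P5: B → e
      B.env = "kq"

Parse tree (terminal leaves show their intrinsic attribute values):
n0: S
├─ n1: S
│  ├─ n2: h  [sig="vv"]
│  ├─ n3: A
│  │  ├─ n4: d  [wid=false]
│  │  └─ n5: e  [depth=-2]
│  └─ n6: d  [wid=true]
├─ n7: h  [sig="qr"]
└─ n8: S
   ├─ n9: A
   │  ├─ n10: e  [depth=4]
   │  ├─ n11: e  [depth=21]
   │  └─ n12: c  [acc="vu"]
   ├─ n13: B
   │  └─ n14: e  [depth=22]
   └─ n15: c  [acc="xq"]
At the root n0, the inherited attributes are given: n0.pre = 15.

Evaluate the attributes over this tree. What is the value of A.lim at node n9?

1. n0.pre = 15  [given at root]
2. n1.pre = 7  [S₀.pre * -1 + 22]
3. n2.sig = "vv"  [terminal]
4. n3.hot = 7  [S.pre * -2 + 21]
5. n3.val = 21  [len(h.sig) + 19]
6. n3.ok = "vm"  ["vm"]
7. n4.wid = false  [terminal]
8. n5.depth = -2  [terminal]
9. n3.lim = true  [d.wid == false]
10. n6.wid = true  [terminal]
11. n1.idx = 21  [21]
12. n1.acc = 26  [S.pre * -2 + 40]
13. n1.key = true  [d.wid == true]
14. n7.sig = "qr"  [terminal]
15. n8.pre = 18  [len(h.sig) + 16]
16. n9.hot = 29  [S.pre * -1 + 47]
17. n9.val = -7  [S.pre * 2 - 43]
18. n9.ok = "wy"  ["wy"]
19. n10.depth = 4  [terminal]
20. n11.depth = 21  [terminal]
21. n12.acc = "vu"  [terminal]
22. n9.lim = false  [A.val > -7]
23. n13.fin = 30  [30]
24. n13.mk = -7  [-7]
25. n14.depth = 22  [terminal]
26. n13.env = "kq"  ["kq"]
27. n15.acc = "xq"  [terminal]
28. n8.idx = -9  [S.pre - 27]
29. n8.acc = 4  [S.pre * -2 + 40]
30. n8.key = false  [false]
31. n0.idx = 19  [19]
32. n0.acc = 26  [S₁.idx * 3 - 37]
33. n0.key = true  [S₀.pre > 14]

false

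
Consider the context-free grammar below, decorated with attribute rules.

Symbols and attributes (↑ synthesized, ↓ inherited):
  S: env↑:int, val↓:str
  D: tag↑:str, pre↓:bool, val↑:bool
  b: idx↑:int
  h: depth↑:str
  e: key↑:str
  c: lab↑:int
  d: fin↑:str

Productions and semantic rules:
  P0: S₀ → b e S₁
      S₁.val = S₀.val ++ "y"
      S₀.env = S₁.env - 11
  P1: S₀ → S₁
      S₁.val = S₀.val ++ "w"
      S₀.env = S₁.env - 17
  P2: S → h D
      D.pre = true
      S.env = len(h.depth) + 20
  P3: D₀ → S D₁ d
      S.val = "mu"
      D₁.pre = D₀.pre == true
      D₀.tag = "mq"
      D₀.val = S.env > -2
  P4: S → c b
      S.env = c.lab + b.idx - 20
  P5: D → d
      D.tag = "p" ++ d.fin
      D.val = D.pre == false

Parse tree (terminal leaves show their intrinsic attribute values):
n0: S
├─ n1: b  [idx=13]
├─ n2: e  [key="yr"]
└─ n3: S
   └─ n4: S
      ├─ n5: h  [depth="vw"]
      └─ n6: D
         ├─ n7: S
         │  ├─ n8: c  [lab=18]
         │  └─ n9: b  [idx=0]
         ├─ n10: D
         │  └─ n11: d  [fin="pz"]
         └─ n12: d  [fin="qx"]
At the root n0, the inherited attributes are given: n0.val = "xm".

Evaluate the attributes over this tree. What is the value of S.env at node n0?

-6

1. n0.val = "xm"  [given at root]
2. n1.idx = 13  [terminal]
3. n2.key = "yr"  [terminal]
4. n3.val = "xmy"  [S₀.val ++ "y"]
5. n4.val = "xmyw"  [S₀.val ++ "w"]
6. n5.depth = "vw"  [terminal]
7. n6.pre = true  [true]
8. n7.val = "mu"  ["mu"]
9. n8.lab = 18  [terminal]
10. n9.idx = 0  [terminal]
11. n7.env = -2  [c.lab + b.idx - 20]
12. n10.pre = true  [D₀.pre == true]
13. n11.fin = "pz"  [terminal]
14. n10.tag = "ppz"  ["p" ++ d.fin]
15. n10.val = false  [D.pre == false]
16. n12.fin = "qx"  [terminal]
17. n6.tag = "mq"  ["mq"]
18. n6.val = false  [S.env > -2]
19. n4.env = 22  [len(h.depth) + 20]
20. n3.env = 5  [S₁.env - 17]
21. n0.env = -6  [S₁.env - 11]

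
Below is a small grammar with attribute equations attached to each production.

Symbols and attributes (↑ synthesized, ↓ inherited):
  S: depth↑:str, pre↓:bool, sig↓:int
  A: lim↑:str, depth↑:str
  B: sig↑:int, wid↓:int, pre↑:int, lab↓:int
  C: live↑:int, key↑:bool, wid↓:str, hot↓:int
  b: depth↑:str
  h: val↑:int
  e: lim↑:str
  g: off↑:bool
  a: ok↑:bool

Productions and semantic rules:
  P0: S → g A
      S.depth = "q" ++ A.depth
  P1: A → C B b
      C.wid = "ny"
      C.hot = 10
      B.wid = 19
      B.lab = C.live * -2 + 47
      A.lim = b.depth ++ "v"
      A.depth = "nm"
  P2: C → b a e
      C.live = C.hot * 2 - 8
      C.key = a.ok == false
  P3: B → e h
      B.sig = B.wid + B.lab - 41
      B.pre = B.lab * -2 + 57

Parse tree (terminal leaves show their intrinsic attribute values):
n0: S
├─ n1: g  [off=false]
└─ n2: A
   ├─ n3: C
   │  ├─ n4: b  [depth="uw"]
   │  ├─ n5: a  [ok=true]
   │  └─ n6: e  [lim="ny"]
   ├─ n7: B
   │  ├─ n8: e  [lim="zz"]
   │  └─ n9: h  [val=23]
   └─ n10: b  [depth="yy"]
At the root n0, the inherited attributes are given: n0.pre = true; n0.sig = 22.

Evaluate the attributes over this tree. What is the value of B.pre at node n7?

1. n0.pre = true  [given at root]
2. n0.sig = 22  [given at root]
3. n1.off = false  [terminal]
4. n3.wid = "ny"  ["ny"]
5. n3.hot = 10  [10]
6. n4.depth = "uw"  [terminal]
7. n5.ok = true  [terminal]
8. n6.lim = "ny"  [terminal]
9. n3.live = 12  [C.hot * 2 - 8]
10. n3.key = false  [a.ok == false]
11. n7.wid = 19  [19]
12. n7.lab = 23  [C.live * -2 + 47]
13. n8.lim = "zz"  [terminal]
14. n9.val = 23  [terminal]
15. n7.sig = 1  [B.wid + B.lab - 41]
16. n7.pre = 11  [B.lab * -2 + 57]
17. n10.depth = "yy"  [terminal]
18. n2.lim = "yyv"  [b.depth ++ "v"]
19. n2.depth = "nm"  ["nm"]
20. n0.depth = "qnm"  ["q" ++ A.depth]

11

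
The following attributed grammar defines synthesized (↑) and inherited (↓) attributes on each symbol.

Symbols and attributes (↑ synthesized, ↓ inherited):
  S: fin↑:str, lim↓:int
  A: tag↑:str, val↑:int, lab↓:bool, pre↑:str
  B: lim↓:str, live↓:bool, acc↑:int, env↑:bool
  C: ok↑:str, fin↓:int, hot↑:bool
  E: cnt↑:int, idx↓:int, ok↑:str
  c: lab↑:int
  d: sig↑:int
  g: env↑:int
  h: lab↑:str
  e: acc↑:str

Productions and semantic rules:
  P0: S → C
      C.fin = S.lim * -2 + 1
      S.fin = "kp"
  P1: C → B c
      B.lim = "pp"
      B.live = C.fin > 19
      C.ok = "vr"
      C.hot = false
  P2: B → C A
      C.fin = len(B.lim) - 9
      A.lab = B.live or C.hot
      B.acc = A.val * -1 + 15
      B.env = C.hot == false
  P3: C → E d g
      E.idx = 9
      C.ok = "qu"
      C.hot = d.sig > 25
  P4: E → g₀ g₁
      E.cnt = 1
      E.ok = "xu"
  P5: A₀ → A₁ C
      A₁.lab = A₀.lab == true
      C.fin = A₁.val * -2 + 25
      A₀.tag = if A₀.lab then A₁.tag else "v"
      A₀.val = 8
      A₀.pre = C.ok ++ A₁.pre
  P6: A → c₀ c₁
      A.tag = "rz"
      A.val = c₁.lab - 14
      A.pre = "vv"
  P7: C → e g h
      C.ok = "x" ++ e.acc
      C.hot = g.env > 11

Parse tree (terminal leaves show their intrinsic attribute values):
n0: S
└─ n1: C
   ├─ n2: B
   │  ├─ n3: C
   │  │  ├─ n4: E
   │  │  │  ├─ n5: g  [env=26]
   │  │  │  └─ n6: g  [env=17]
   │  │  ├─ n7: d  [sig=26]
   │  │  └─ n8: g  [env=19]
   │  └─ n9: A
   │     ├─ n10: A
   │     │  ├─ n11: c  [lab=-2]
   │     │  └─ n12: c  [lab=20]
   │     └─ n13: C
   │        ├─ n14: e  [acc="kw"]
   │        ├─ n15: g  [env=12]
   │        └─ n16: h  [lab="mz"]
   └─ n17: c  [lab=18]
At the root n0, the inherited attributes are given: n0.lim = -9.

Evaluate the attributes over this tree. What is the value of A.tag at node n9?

1. n0.lim = -9  [given at root]
2. n1.fin = 19  [S.lim * -2 + 1]
3. n2.lim = "pp"  ["pp"]
4. n2.live = false  [C.fin > 19]
5. n3.fin = -7  [len(B.lim) - 9]
6. n4.idx = 9  [9]
7. n5.env = 26  [terminal]
8. n6.env = 17  [terminal]
9. n4.cnt = 1  [1]
10. n4.ok = "xu"  ["xu"]
11. n7.sig = 26  [terminal]
12. n8.env = 19  [terminal]
13. n3.ok = "qu"  ["qu"]
14. n3.hot = true  [d.sig > 25]
15. n9.lab = true  [B.live or C.hot]
16. n10.lab = true  [A₀.lab == true]
17. n11.lab = -2  [terminal]
18. n12.lab = 20  [terminal]
19. n10.tag = "rz"  ["rz"]
20. n10.val = 6  [c₁.lab - 14]
21. n10.pre = "vv"  ["vv"]
22. n13.fin = 13  [A₁.val * -2 + 25]
23. n14.acc = "kw"  [terminal]
24. n15.env = 12  [terminal]
25. n16.lab = "mz"  [terminal]
26. n13.ok = "xkw"  ["x" ++ e.acc]
27. n13.hot = true  [g.env > 11]
28. n9.tag = "rz"  [if A₀.lab then A₁.tag else "v"]
29. n9.val = 8  [8]
30. n9.pre = "xkwvv"  [C.ok ++ A₁.pre]
31. n2.acc = 7  [A.val * -1 + 15]
32. n2.env = false  [C.hot == false]
33. n17.lab = 18  [terminal]
34. n1.ok = "vr"  ["vr"]
35. n1.hot = false  [false]
36. n0.fin = "kp"  ["kp"]

"rz"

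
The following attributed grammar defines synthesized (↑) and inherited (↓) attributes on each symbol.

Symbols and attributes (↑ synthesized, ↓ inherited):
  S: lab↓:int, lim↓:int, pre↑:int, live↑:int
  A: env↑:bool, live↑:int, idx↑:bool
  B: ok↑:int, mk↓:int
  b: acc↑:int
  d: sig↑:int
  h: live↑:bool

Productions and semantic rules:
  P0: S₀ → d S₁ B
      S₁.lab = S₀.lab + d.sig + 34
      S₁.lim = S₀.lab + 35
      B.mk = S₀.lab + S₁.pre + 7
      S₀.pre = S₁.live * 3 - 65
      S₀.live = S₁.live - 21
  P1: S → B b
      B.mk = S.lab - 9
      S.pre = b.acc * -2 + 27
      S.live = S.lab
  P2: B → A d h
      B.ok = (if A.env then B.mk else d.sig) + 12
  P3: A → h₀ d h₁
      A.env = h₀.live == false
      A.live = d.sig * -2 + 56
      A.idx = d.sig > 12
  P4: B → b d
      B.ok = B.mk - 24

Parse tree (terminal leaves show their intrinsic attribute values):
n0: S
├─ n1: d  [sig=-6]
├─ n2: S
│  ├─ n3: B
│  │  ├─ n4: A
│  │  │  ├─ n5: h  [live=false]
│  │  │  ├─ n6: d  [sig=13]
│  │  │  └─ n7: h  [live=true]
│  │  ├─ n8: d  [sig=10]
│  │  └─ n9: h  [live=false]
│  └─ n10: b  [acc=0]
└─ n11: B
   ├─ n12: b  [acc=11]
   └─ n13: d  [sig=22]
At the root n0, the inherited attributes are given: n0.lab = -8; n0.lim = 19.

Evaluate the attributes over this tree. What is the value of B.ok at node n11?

2

1. n0.lab = -8  [given at root]
2. n0.lim = 19  [given at root]
3. n1.sig = -6  [terminal]
4. n2.lab = 20  [S₀.lab + d.sig + 34]
5. n2.lim = 27  [S₀.lab + 35]
6. n3.mk = 11  [S.lab - 9]
7. n5.live = false  [terminal]
8. n6.sig = 13  [terminal]
9. n7.live = true  [terminal]
10. n4.env = true  [h₀.live == false]
11. n4.live = 30  [d.sig * -2 + 56]
12. n4.idx = true  [d.sig > 12]
13. n8.sig = 10  [terminal]
14. n9.live = false  [terminal]
15. n3.ok = 23  [(if A.env then B.mk else d.sig) + 12]
16. n10.acc = 0  [terminal]
17. n2.pre = 27  [b.acc * -2 + 27]
18. n2.live = 20  [S.lab]
19. n11.mk = 26  [S₀.lab + S₁.pre + 7]
20. n12.acc = 11  [terminal]
21. n13.sig = 22  [terminal]
22. n11.ok = 2  [B.mk - 24]
23. n0.pre = -5  [S₁.live * 3 - 65]
24. n0.live = -1  [S₁.live - 21]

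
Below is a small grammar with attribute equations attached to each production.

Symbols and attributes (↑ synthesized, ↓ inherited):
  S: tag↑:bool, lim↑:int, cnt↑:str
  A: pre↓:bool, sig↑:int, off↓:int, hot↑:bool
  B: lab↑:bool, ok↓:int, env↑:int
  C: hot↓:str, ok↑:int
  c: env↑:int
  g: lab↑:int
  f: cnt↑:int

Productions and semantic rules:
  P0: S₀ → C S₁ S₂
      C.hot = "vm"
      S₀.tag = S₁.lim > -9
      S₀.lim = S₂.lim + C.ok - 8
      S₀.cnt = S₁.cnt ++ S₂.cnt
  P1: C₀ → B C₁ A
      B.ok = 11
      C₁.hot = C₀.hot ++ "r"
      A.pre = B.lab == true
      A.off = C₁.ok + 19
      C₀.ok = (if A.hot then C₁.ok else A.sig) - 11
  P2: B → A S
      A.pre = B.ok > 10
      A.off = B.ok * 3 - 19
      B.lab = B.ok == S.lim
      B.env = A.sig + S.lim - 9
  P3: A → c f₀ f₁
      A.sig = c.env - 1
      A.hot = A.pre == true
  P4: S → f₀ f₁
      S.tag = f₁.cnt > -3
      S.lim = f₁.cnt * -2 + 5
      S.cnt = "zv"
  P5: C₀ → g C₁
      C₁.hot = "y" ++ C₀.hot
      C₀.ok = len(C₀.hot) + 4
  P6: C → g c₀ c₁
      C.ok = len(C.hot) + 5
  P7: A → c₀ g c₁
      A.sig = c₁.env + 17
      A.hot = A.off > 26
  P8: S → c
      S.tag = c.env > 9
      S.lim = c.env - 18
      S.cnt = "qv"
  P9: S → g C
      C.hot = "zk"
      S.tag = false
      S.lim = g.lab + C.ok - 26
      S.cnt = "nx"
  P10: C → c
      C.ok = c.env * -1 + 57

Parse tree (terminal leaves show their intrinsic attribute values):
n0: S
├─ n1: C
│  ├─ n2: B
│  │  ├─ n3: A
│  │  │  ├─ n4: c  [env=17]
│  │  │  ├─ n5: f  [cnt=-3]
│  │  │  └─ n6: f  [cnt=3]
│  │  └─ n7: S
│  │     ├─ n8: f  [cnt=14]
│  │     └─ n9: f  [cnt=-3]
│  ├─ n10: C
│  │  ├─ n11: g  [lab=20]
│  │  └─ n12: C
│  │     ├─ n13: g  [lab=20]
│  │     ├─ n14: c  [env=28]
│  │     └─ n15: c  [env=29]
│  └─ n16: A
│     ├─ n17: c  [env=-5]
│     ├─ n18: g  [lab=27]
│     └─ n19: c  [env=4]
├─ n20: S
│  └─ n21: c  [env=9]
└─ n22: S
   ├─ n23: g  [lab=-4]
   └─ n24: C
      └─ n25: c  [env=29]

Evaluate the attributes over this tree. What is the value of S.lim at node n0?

1. n1.hot = "vm"  ["vm"]
2. n2.ok = 11  [11]
3. n3.pre = true  [B.ok > 10]
4. n3.off = 14  [B.ok * 3 - 19]
5. n4.env = 17  [terminal]
6. n5.cnt = -3  [terminal]
7. n6.cnt = 3  [terminal]
8. n3.sig = 16  [c.env - 1]
9. n3.hot = true  [A.pre == true]
10. n8.cnt = 14  [terminal]
11. n9.cnt = -3  [terminal]
12. n7.tag = false  [f₁.cnt > -3]
13. n7.lim = 11  [f₁.cnt * -2 + 5]
14. n7.cnt = "zv"  ["zv"]
15. n2.lab = true  [B.ok == S.lim]
16. n2.env = 18  [A.sig + S.lim - 9]
17. n10.hot = "vmr"  [C₀.hot ++ "r"]
18. n11.lab = 20  [terminal]
19. n12.hot = "yvmr"  ["y" ++ C₀.hot]
20. n13.lab = 20  [terminal]
21. n14.env = 28  [terminal]
22. n15.env = 29  [terminal]
23. n12.ok = 9  [len(C.hot) + 5]
24. n10.ok = 7  [len(C₀.hot) + 4]
25. n16.pre = true  [B.lab == true]
26. n16.off = 26  [C₁.ok + 19]
27. n17.env = -5  [terminal]
28. n18.lab = 27  [terminal]
29. n19.env = 4  [terminal]
30. n16.sig = 21  [c₁.env + 17]
31. n16.hot = false  [A.off > 26]
32. n1.ok = 10  [(if A.hot then C₁.ok else A.sig) - 11]
33. n21.env = 9  [terminal]
34. n20.tag = false  [c.env > 9]
35. n20.lim = -9  [c.env - 18]
36. n20.cnt = "qv"  ["qv"]
37. n23.lab = -4  [terminal]
38. n24.hot = "zk"  ["zk"]
39. n25.env = 29  [terminal]
40. n24.ok = 28  [c.env * -1 + 57]
41. n22.tag = false  [false]
42. n22.lim = -2  [g.lab + C.ok - 26]
43. n22.cnt = "nx"  ["nx"]
44. n0.tag = false  [S₁.lim > -9]
45. n0.lim = 0  [S₂.lim + C.ok - 8]
46. n0.cnt = "qvnx"  [S₁.cnt ++ S₂.cnt]

0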